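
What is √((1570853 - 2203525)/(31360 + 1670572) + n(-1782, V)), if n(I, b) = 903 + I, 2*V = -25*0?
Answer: 5*I*√6367910052247/425483 ≈ 29.654*I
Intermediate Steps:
V = 0 (V = (-25*0)/2 = (½)*0 = 0)
√((1570853 - 2203525)/(31360 + 1670572) + n(-1782, V)) = √((1570853 - 2203525)/(31360 + 1670572) + (903 - 1782)) = √(-632672/1701932 - 879) = √(-632672*1/1701932 - 879) = √(-158168/425483 - 879) = √(-374157725/425483) = 5*I*√6367910052247/425483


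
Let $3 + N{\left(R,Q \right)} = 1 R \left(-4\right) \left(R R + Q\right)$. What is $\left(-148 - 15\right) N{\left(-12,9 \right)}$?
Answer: $-1196583$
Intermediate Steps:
$N{\left(R,Q \right)} = -3 - 4 R \left(Q + R^{2}\right)$ ($N{\left(R,Q \right)} = -3 + 1 R \left(-4\right) \left(R R + Q\right) = -3 + 1 \left(- 4 R\right) \left(R^{2} + Q\right) = -3 + - 4 R \left(Q + R^{2}\right) = -3 - 4 R \left(Q + R^{2}\right)$)
$\left(-148 - 15\right) N{\left(-12,9 \right)} = \left(-148 - 15\right) \left(-3 - 4 \left(-12\right)^{3} - 36 \left(-12\right)\right) = - 163 \left(-3 - -6912 + 432\right) = - 163 \left(-3 + 6912 + 432\right) = \left(-163\right) 7341 = -1196583$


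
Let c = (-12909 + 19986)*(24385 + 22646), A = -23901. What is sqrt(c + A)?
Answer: sqrt(332814486) ≈ 18243.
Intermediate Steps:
c = 332838387 (c = 7077*47031 = 332838387)
sqrt(c + A) = sqrt(332838387 - 23901) = sqrt(332814486)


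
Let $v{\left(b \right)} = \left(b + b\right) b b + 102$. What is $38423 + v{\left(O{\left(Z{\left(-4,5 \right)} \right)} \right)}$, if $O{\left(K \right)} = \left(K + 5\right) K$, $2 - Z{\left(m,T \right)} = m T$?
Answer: $419207693$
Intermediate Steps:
$Z{\left(m,T \right)} = 2 - T m$ ($Z{\left(m,T \right)} = 2 - m T = 2 - T m$)
$O{\left(K \right)} = K \left(5 + K\right)$ ($O{\left(K \right)} = \left(5 + K\right) K = K \left(5 + K\right)$)
$v{\left(b \right)} = 102 + 2 b^{3}$ ($v{\left(b \right)} = 2 b b b + 102 = 2 b^{2} b + 102 = 2 b^{3} + 102 = 102 + 2 b^{3}$)
$38423 + v{\left(O{\left(Z{\left(-4,5 \right)} \right)} \right)} = 38423 + \left(102 + 2 \left(\left(2 - 5 \left(-4\right)\right) \left(5 - \left(-2 + 5 \left(-4\right)\right)\right)\right)^{3}\right) = 38423 + \left(102 + 2 \left(\left(2 + 20\right) \left(5 + \left(2 + 20\right)\right)\right)^{3}\right) = 38423 + \left(102 + 2 \left(22 \left(5 + 22\right)\right)^{3}\right) = 38423 + \left(102 + 2 \left(22 \cdot 27\right)^{3}\right) = 38423 + \left(102 + 2 \cdot 594^{3}\right) = 38423 + \left(102 + 2 \cdot 209584584\right) = 38423 + \left(102 + 419169168\right) = 38423 + 419169270 = 419207693$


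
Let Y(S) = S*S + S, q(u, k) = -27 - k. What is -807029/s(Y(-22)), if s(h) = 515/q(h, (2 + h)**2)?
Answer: 173771905367/515 ≈ 3.3742e+8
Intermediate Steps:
Y(S) = S + S**2 (Y(S) = S**2 + S = S + S**2)
s(h) = 515/(-27 - (2 + h)**2)
-807029/s(Y(-22)) = -(-21789783/515 - 807029*(2 - 22*(1 - 22))**2/515) = -(-21789783/515 - 807029*(2 - 22*(-21))**2/515) = -(-21789783/515 - 807029*(2 + 462)**2/515) = -807029/((-515/(27 + 464**2))) = -807029/((-515/(27 + 215296))) = -807029/((-515/215323)) = -807029/((-515*1/215323)) = -807029/(-515/215323) = -807029*(-215323/515) = 173771905367/515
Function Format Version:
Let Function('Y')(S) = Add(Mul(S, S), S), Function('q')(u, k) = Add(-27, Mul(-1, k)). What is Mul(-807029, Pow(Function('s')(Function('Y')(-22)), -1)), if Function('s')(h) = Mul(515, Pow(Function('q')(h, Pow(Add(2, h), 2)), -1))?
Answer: Rational(173771905367, 515) ≈ 3.3742e+8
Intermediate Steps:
Function('Y')(S) = Add(S, Pow(S, 2)) (Function('Y')(S) = Add(Pow(S, 2), S) = Add(S, Pow(S, 2)))
Function('s')(h) = Mul(515, Pow(Add(-27, Mul(-1, Pow(Add(2, h), 2))), -1))
Mul(-807029, Pow(Function('s')(Function('Y')(-22)), -1)) = Mul(-807029, Pow(Mul(-515, Pow(Add(27, Pow(Add(2, Mul(-22, Add(1, -22))), 2)), -1)), -1)) = Mul(-807029, Pow(Mul(-515, Pow(Add(27, Pow(Add(2, Mul(-22, -21)), 2)), -1)), -1)) = Mul(-807029, Pow(Mul(-515, Pow(Add(27, Pow(Add(2, 462), 2)), -1)), -1)) = Mul(-807029, Pow(Mul(-515, Pow(Add(27, Pow(464, 2)), -1)), -1)) = Mul(-807029, Pow(Mul(-515, Pow(Add(27, 215296), -1)), -1)) = Mul(-807029, Pow(Mul(-515, Pow(215323, -1)), -1)) = Mul(-807029, Pow(Mul(-515, Rational(1, 215323)), -1)) = Mul(-807029, Pow(Rational(-515, 215323), -1)) = Mul(-807029, Rational(-215323, 515)) = Rational(173771905367, 515)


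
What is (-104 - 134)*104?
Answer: -24752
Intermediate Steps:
(-104 - 134)*104 = -238*104 = -24752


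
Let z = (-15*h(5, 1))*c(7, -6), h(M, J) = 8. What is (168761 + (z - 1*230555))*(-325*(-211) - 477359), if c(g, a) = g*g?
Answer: 27664048416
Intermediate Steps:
c(g, a) = g²
z = -5880 (z = -15*8*7² = -120*49 = -5880)
(168761 + (z - 1*230555))*(-325*(-211) - 477359) = (168761 + (-5880 - 1*230555))*(-325*(-211) - 477359) = (168761 + (-5880 - 230555))*(68575 - 477359) = (168761 - 236435)*(-408784) = -67674*(-408784) = 27664048416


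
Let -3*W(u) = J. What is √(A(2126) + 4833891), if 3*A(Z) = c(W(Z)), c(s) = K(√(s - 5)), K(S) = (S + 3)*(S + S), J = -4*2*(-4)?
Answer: √(43504925 + 6*I*√141)/3 ≈ 2198.6 + 0.0018003*I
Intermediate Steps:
J = 32 (J = -8*(-4) = 32)
W(u) = -32/3 (W(u) = -⅓*32 = -32/3)
K(S) = 2*S*(3 + S) (K(S) = (3 + S)*(2*S) = 2*S*(3 + S))
c(s) = 2*√(-5 + s)*(3 + √(-5 + s)) (c(s) = 2*√(s - 5)*(3 + √(s - 5)) = 2*√(-5 + s)*(3 + √(-5 + s)))
A(Z) = -94/9 + 2*I*√141/3 (A(Z) = (-10 + 2*(-32/3) + 6*√(-5 - 32/3))/3 = (-10 - 64/3 + 6*√(-47/3))/3 = (-10 - 64/3 + 6*(I*√141/3))/3 = (-10 - 64/3 + 2*I*√141)/3 = (-94/3 + 2*I*√141)/3 = -94/9 + 2*I*√141/3)
√(A(2126) + 4833891) = √((-94/9 + 2*I*√141/3) + 4833891) = √(43504925/9 + 2*I*√141/3)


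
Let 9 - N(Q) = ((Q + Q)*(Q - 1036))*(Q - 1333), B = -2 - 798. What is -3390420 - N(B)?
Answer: -6269291229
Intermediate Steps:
B = -800
N(Q) = 9 - 2*Q*(-1333 + Q)*(-1036 + Q) (N(Q) = 9 - (Q + Q)*(Q - 1036)*(Q - 1333) = 9 - (2*Q)*(-1036 + Q)*(-1333 + Q) = 9 - 2*Q*(-1036 + Q)*(-1333 + Q) = 9 - 2*Q*(-1333 + Q)*(-1036 + Q))
-3390420 - N(B) = -3390420 - (9 - 2761976*(-800) - 2*(-800)**3 + 4738*(-800)**2) = -3390420 - (9 + 2209580800 - 2*(-512000000) + 4738*640000) = -3390420 - (9 + 2209580800 + 1024000000 + 3032320000) = -3390420 - 1*6265900809 = -3390420 - 6265900809 = -6269291229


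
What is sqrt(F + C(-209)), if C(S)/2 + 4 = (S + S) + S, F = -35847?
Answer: I*sqrt(37109) ≈ 192.64*I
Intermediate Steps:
C(S) = -8 + 6*S (C(S) = -8 + 2*((S + S) + S) = -8 + 2*(2*S + S) = -8 + 2*(3*S) = -8 + 6*S)
sqrt(F + C(-209)) = sqrt(-35847 + (-8 + 6*(-209))) = sqrt(-35847 + (-8 - 1254)) = sqrt(-35847 - 1262) = sqrt(-37109) = I*sqrt(37109)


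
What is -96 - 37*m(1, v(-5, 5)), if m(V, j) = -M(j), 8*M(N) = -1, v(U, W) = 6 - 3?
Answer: -805/8 ≈ -100.63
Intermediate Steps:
v(U, W) = 3
M(N) = -⅛ (M(N) = (⅛)*(-1) = -⅛)
m(V, j) = ⅛ (m(V, j) = -1*(-⅛) = ⅛)
-96 - 37*m(1, v(-5, 5)) = -96 - 37*⅛ = -96 - 37/8 = -805/8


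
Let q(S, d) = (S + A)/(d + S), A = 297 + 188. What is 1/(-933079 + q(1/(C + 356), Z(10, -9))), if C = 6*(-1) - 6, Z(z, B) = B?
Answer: -3095/2888046346 ≈ -1.0717e-6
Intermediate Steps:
A = 485
C = -12 (C = -6 - 6 = -12)
q(S, d) = (485 + S)/(S + d) (q(S, d) = (S + 485)/(d + S) = (485 + S)/(S + d))
1/(-933079 + q(1/(C + 356), Z(10, -9))) = 1/(-933079 + (485 + 1/(-12 + 356))/(1/(-12 + 356) - 9)) = 1/(-933079 + (485 + 1/344)/(1/344 - 9)) = 1/(-933079 + (166841/344)/(-3095/344)) = 1/(-933079 - 344/3095*166841/344) = 1/(-933079 - 166841/3095) = 1/(-2888046346/3095) = -3095/2888046346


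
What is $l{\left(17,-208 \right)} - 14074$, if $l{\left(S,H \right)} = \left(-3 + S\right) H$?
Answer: $-16986$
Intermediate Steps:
$l{\left(S,H \right)} = H \left(-3 + S\right)$
$l{\left(17,-208 \right)} - 14074 = - 208 \left(-3 + 17\right) - 14074 = \left(-208\right) 14 - 14074 = -2912 - 14074 = -16986$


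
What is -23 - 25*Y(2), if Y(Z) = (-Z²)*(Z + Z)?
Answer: 377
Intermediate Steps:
Y(Z) = -2*Z³ (Y(Z) = (-Z²)*(2*Z) = -2*Z³)
-23 - 25*Y(2) = -23 - (-50)*2³ = -23 - (-50)*8 = -23 - 25*(-16) = -23 + 400 = 377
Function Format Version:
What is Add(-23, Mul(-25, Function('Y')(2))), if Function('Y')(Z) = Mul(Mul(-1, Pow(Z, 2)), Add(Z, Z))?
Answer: 377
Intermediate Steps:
Function('Y')(Z) = Mul(-2, Pow(Z, 3)) (Function('Y')(Z) = Mul(Mul(-1, Pow(Z, 2)), Mul(2, Z)) = Mul(-2, Pow(Z, 3)))
Add(-23, Mul(-25, Function('Y')(2))) = Add(-23, Mul(-25, Mul(-2, Pow(2, 3)))) = Add(-23, Mul(-25, Mul(-2, 8))) = Add(-23, Mul(-25, -16)) = Add(-23, 400) = 377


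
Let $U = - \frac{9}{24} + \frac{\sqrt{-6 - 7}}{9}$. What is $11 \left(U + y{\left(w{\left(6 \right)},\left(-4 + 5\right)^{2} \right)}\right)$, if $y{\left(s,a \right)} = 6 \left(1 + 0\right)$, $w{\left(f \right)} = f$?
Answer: $\frac{495}{8} + \frac{11 i \sqrt{13}}{9} \approx 61.875 + 4.4068 i$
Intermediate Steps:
$U = - \frac{3}{8} + \frac{i \sqrt{13}}{9}$ ($U = \left(-9\right) \frac{1}{24} + \sqrt{-13} \cdot \frac{1}{9} = - \frac{3}{8} + i \sqrt{13} \cdot \frac{1}{9} = - \frac{3}{8} + \frac{i \sqrt{13}}{9} \approx -0.375 + 0.40062 i$)
$y{\left(s,a \right)} = 6$ ($y{\left(s,a \right)} = 6 \cdot 1 = 6$)
$11 \left(U + y{\left(w{\left(6 \right)},\left(-4 + 5\right)^{2} \right)}\right) = 11 \left(\left(- \frac{3}{8} + \frac{i \sqrt{13}}{9}\right) + 6\right) = 11 \left(\frac{45}{8} + \frac{i \sqrt{13}}{9}\right) = \frac{495}{8} + \frac{11 i \sqrt{13}}{9}$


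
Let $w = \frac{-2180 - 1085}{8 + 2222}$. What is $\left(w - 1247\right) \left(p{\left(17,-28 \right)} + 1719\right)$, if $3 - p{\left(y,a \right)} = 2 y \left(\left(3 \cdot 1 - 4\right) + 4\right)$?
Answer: $- \frac{451020150}{223} \approx -2.0225 \cdot 10^{6}$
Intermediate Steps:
$p{\left(y,a \right)} = 3 - 6 y$ ($p{\left(y,a \right)} = 3 - 2 y \left(\left(3 \cdot 1 - 4\right) + 4\right) = 3 - 2 y \left(\left(3 - 4\right) + 4\right) = 3 - 2 y \left(-1 + 4\right) = 3 - 2 y 3 = 3 - 6 y$)
$w = - \frac{653}{446}$ ($w = - \frac{3265}{2230} = \left(-3265\right) \frac{1}{2230} = - \frac{653}{446} \approx -1.4641$)
$\left(w - 1247\right) \left(p{\left(17,-28 \right)} + 1719\right) = \left(- \frac{653}{446} - 1247\right) \left(\left(3 - 102\right) + 1719\right) = - \frac{556815 \left(\left(3 - 102\right) + 1719\right)}{446} = - \frac{556815 \left(-99 + 1719\right)}{446} = \left(- \frac{556815}{446}\right) 1620 = - \frac{451020150}{223}$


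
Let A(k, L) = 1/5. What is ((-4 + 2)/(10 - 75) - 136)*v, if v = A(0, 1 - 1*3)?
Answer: -8838/325 ≈ -27.194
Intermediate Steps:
A(k, L) = ⅕
v = ⅕ ≈ 0.20000
((-4 + 2)/(10 - 75) - 136)*v = ((-4 + 2)/(10 - 75) - 136)*(⅕) = (-2/(-65) - 136)*(⅕) = (-2*(-1/65) - 136)*(⅕) = (2/65 - 136)*(⅕) = -8838/65*⅕ = -8838/325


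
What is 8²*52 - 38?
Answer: 3290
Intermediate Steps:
8²*52 - 38 = 64*52 - 38 = 3328 - 38 = 3290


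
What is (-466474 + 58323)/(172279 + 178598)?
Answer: -408151/350877 ≈ -1.1632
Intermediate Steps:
(-466474 + 58323)/(172279 + 178598) = -408151/350877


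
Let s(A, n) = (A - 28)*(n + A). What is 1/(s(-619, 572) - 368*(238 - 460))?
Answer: 1/112105 ≈ 8.9202e-6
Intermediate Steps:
s(A, n) = (-28 + A)*(A + n)
1/(s(-619, 572) - 368*(238 - 460)) = 1/(((-619)**2 - 28*(-619) - 28*572 - 619*572) - 368*(238 - 460)) = 1/((383161 + 17332 - 16016 - 354068) - 368*(-222)) = 1/(30409 + 81696) = 1/112105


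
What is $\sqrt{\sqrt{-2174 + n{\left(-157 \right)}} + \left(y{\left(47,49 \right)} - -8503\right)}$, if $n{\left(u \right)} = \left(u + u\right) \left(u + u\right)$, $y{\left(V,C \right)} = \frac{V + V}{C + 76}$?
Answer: $\frac{\sqrt{5314845 + 625 \sqrt{96422}}}{25} \approx 93.884$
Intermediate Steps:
$y{\left(V,C \right)} = \frac{2 V}{76 + C}$
$n{\left(u \right)} = 4 u^{2}$ ($n{\left(u \right)} = 2 u 2 u = 4 u^{2}$)
$\sqrt{\sqrt{-2174 + n{\left(-157 \right)}} + \left(y{\left(47,49 \right)} - -8503\right)} = \sqrt{\sqrt{-2174 + 4 \left(-157\right)^{2}} + \left(2 \cdot 47 \frac{1}{76 + 49} - -8503\right)} = \sqrt{\sqrt{-2174 + 4 \cdot 24649} + \left(2 \cdot 47 \cdot \frac{1}{125} + 8503\right)} = \sqrt{\sqrt{-2174 + 98596} + \left(2 \cdot 47 \cdot \frac{1}{125} + 8503\right)} = \sqrt{\sqrt{96422} + \left(\frac{94}{125} + 8503\right)} = \sqrt{\sqrt{96422} + \frac{1062969}{125}} = \sqrt{\frac{1062969}{125} + \sqrt{96422}}$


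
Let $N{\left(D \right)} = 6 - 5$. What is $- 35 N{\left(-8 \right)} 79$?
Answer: $-2765$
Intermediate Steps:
$N{\left(D \right)} = 1$
$- 35 N{\left(-8 \right)} 79 = \left(-35\right) 1 \cdot 79 = \left(-35\right) 79 = -2765$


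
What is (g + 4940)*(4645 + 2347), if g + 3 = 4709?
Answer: 67444832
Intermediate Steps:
g = 4706 (g = -3 + 4709 = 4706)
(g + 4940)*(4645 + 2347) = (4706 + 4940)*(4645 + 2347) = 9646*6992 = 67444832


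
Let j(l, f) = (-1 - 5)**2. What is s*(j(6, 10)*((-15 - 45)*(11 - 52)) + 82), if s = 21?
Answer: 1861482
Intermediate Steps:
j(l, f) = 36 (j(l, f) = (-6)**2 = 36)
s*(j(6, 10)*((-15 - 45)*(11 - 52)) + 82) = 21*(36*((-15 - 45)*(11 - 52)) + 82) = 21*(36*(-60*(-41)) + 82) = 21*(36*2460 + 82) = 21*(88560 + 82) = 21*88642 = 1861482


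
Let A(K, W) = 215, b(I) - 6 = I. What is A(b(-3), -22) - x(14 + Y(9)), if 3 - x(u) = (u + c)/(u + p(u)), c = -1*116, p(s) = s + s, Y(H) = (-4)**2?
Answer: 9497/45 ≈ 211.04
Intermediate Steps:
b(I) = 6 + I
Y(H) = 16
p(s) = 2*s
c = -116
x(u) = 3 - (-116 + u)/(3*u) (x(u) = 3 - (u - 116)/(u + 2*u) = 3 - (-116 + u)/(3*u))
A(b(-3), -22) - x(14 + Y(9)) = 215 - 4*(29 + 2*(14 + 16))/(3*(14 + 16)) = 215 - 4*(29 + 2*30)/(3*30) = 215 - 4*(29 + 60)/(3*30) = 215 - 4*89/(3*30) = 215 - 1*178/45 = 215 - 178/45 = 9497/45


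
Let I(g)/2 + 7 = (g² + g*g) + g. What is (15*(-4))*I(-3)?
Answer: -960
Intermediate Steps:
I(g) = -14 + 2*g + 4*g² (I(g) = -14 + 2*((g² + g*g) + g) = -14 + 2*((g² + g²) + g) = -14 + 2*(2*g² + g) = -14 + 2*(g + 2*g²) = -14 + (2*g + 4*g²) = -14 + 2*g + 4*g²)
(15*(-4))*I(-3) = (15*(-4))*(-14 + 2*(-3) + 4*(-3)²) = -60*(-14 - 6 + 4*9) = -60*(-14 - 6 + 36) = -60*16 = -960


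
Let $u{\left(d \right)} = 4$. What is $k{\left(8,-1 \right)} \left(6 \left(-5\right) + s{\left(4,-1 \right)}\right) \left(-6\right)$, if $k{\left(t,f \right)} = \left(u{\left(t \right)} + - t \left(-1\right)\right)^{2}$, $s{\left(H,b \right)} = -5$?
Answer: $30240$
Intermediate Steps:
$k{\left(t,f \right)} = \left(4 + t\right)^{2}$ ($k{\left(t,f \right)} = \left(4 + - t \left(-1\right)\right)^{2} = \left(4 + t\right)^{2}$)
$k{\left(8,-1 \right)} \left(6 \left(-5\right) + s{\left(4,-1 \right)}\right) \left(-6\right) = \left(4 + 8\right)^{2} \left(6 \left(-5\right) - 5\right) \left(-6\right) = 12^{2} \left(-30 - 5\right) \left(-6\right) = 144 \left(\left(-35\right) \left(-6\right)\right) = 144 \cdot 210 = 30240$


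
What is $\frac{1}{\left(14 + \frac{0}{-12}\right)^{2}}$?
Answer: $\frac{1}{196} \approx 0.005102$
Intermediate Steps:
$\frac{1}{\left(14 + \frac{0}{-12}\right)^{2}} = \frac{1}{\left(14 + 0 \left(- \frac{1}{12}\right)\right)^{2}} = \frac{1}{\left(14 + 0\right)^{2}} = \frac{1}{14^{2}} = \frac{1}{196}$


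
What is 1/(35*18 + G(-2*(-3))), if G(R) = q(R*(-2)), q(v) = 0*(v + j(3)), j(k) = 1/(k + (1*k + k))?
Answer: 1/630 ≈ 0.0015873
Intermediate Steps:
j(k) = 1/(3*k) (j(k) = 1/(k + (k + k)) = 1/(k + 2*k) = 1/(3*k))
q(v) = 0 (q(v) = 0*(v + (⅓)/3) = 0*(v + (⅓)*(⅓)) = 0*(v + ⅑) = 0*(⅑ + v) = 0)
G(R) = 0
1/(35*18 + G(-2*(-3))) = 1/(35*18 + 0) = 1/(630 + 0) = 1/630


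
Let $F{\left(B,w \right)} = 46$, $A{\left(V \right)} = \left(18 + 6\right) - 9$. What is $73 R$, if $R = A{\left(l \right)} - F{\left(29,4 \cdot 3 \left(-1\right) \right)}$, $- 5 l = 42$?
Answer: $-2263$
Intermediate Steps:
$l = - \frac{42}{5}$ ($l = \left(- \frac{1}{5}\right) 42 = - \frac{42}{5} \approx -8.4$)
$A{\left(V \right)} = 15$ ($A{\left(V \right)} = 24 - 9 = 15$)
$R = -31$ ($R = 15 - 46 = -31$)
$73 R = 73 \left(-31\right) = -2263$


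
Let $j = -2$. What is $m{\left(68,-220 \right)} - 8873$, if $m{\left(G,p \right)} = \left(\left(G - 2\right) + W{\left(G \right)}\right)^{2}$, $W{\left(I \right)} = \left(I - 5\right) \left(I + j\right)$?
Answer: $17833303$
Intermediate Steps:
$W{\left(I \right)} = \left(-5 + I\right) \left(-2 + I\right)$ ($W{\left(I \right)} = \left(I - 5\right) \left(I - 2\right) = \left(-5 + I\right) \left(-2 + I\right)$)
$m{\left(G,p \right)} = \left(8 + G^{2} - 6 G\right)^{2}$ ($m{\left(G,p \right)} = \left(\left(G - 2\right) + \left(10 + G^{2} - 7 G\right)\right)^{2} = \left(\left(-2 + G\right) + \left(10 + G^{2} - 7 G\right)\right)^{2} = \left(8 + G^{2} - 6 G\right)^{2}$)
$m{\left(68,-220 \right)} - 8873 = \left(8 + 68^{2} - 408\right)^{2} - 8873 = \left(8 + 4624 - 408\right)^{2} - 8873 = 4224^{2} - 8873 = 17842176 - 8873 = 17833303$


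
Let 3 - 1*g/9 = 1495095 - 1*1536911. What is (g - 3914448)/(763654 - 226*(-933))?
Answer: -3538077/974512 ≈ -3.6306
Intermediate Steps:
g = 376371 (g = 27 - 9*(1495095 - 1*1536911) = 27 - 9*(1495095 - 1536911) = 27 - 9*(-41816) = 27 + 376344 = 376371)
(g - 3914448)/(763654 - 226*(-933)) = (376371 - 3914448)/(763654 - 226*(-933)) = -3538077/(763654 + 210858) = -3538077/974512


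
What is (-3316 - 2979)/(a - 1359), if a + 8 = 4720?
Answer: -6295/3353 ≈ -1.8774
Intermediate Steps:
a = 4712 (a = -8 + 4720 = 4712)
(-3316 - 2979)/(a - 1359) = (-3316 - 2979)/(4712 - 1359) = -6295/3353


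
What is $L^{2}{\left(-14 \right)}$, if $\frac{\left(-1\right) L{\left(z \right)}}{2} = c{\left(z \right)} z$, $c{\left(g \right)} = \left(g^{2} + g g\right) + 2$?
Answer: $121705024$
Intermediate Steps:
$c{\left(g \right)} = 2 + 2 g^{2}$ ($c{\left(g \right)} = \left(g^{2} + g^{2}\right) + 2 = 2 g^{2} + 2 = 2 + 2 g^{2}$)
$L{\left(z \right)} = - 2 z \left(2 + 2 z^{2}\right)$ ($L{\left(z \right)} = - 2 \left(2 + 2 z^{2}\right) z = - 2 z \left(2 + 2 z^{2}\right)$)
$L^{2}{\left(-14 \right)} = \left(\left(-4\right) \left(-14\right) \left(1 + \left(-14\right)^{2}\right)\right)^{2} = \left(\left(-4\right) \left(-14\right) \left(1 + 196\right)\right)^{2} = \left(\left(-4\right) \left(-14\right) 197\right)^{2} = 11032^{2} = 121705024$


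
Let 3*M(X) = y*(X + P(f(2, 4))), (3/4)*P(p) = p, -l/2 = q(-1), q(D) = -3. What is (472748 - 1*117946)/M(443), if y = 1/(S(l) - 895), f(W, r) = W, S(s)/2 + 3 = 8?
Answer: -403713990/191 ≈ -2.1137e+6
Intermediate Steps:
l = 6 (l = -2*(-3) = 6)
S(s) = 10 (S(s) = -6 + 2*8 = -6 + 16 = 10)
P(p) = 4*p/3
y = -1/885 (y = 1/(10 - 895) = 1/(-885) = -1/885 ≈ -0.0011299)
M(X) = -8/7965 - X/2655 (M(X) = (-(X + (4/3)*2)/885)/3 = (-(X + 8/3)/885)/3 = (-(8/3 + X)/885)/3 = (-8/2655 - X/885)/3 = -8/7965 - X/2655)
(472748 - 1*117946)/M(443) = (472748 - 1*117946)/(-8/7965 - 1/2655*443) = (472748 - 117946)/(-8/7965 - 443/2655) = 354802/(-1337/7965) = 354802*(-7965/1337) = -403713990/191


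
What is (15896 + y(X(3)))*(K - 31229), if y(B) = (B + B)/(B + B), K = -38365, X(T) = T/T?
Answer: -1106335818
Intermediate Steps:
X(T) = 1
y(B) = 1 (y(B) = (2*B)/((2*B)) = (2*B)*(1/(2*B)) = 1)
(15896 + y(X(3)))*(K - 31229) = (15896 + 1)*(-38365 - 31229) = 15897*(-69594) = -1106335818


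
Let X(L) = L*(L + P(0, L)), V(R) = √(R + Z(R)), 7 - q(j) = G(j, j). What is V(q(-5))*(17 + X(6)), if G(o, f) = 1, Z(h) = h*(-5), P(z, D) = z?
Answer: 106*I*√6 ≈ 259.65*I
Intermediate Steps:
Z(h) = -5*h
q(j) = 6 (q(j) = 7 - 1*1 = 7 - 1 = 6)
V(R) = 2*√(-R) (V(R) = √(R - 5*R) = √(-4*R) = 2*√(-R))
X(L) = L² (X(L) = L*(L + 0) = L*L = L²)
V(q(-5))*(17 + X(6)) = (2*√(-1*6))*(17 + 6²) = (2*√(-6))*(17 + 36) = (2*(I*√6))*53 = (2*I*√6)*53 = 106*I*√6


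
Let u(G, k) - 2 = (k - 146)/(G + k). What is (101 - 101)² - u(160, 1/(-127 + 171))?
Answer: -2553/2347 ≈ -1.0878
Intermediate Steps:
u(G, k) = 2 + (-146 + k)/(G + k) (u(G, k) = 2 + (k - 146)/(G + k) = 2 + (-146 + k)/(G + k))
(101 - 101)² - u(160, 1/(-127 + 171)) = (101 - 101)² - (-146 + 2*160 + 3/(-127 + 171))/(160 + 1/(-127 + 171)) = 0² - (-146 + 320 + 3/44)/(160 + 1/44) = 0 - (-146 + 320 + 3*(1/44))/(160 + 1/44) = 0 - (-146 + 320 + 3/44)/7041/44 = 0 - 44*7659/(7041*44) = 0 - 1*2553/2347 = 0 - 2553/2347 = -2553/2347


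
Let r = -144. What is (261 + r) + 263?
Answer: 380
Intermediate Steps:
(261 + r) + 263 = (261 - 144) + 263 = 117 + 263 = 380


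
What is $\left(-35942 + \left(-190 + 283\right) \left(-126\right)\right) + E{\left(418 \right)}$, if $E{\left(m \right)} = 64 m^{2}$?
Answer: $11134676$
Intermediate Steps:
$\left(-35942 + \left(-190 + 283\right) \left(-126\right)\right) + E{\left(418 \right)} = \left(-35942 + \left(-190 + 283\right) \left(-126\right)\right) + 64 \cdot 418^{2} = \left(-35942 + 93 \left(-126\right)\right) + 64 \cdot 174724 = \left(-35942 - 11718\right) + 11182336 = -47660 + 11182336 = 11134676$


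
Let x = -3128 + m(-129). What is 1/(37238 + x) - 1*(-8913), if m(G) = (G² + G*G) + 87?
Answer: 601440328/67479 ≈ 8913.0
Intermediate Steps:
m(G) = 87 + 2*G² (m(G) = (G² + G²) + 87 = 2*G² + 87 = 87 + 2*G²)
x = 30241 (x = -3128 + (87 + 2*(-129)²) = -3128 + (87 + 2*16641) = -3128 + (87 + 33282) = -3128 + 33369 = 30241)
1/(37238 + x) - 1*(-8913) = 1/(37238 + 30241) - 1*(-8913) = 1/67479 + 8913 = 601440328/67479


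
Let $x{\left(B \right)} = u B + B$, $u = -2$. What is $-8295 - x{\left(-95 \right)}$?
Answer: $-8390$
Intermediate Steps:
$x{\left(B \right)} = - B$ ($x{\left(B \right)} = - 2 B + B = - B$)
$-8295 - x{\left(-95 \right)} = -8295 - \left(-1\right) \left(-95\right) = -8295 - 95 = -8390$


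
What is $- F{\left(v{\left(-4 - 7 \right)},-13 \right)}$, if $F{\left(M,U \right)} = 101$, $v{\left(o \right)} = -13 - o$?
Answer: $-101$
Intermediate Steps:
$- F{\left(v{\left(-4 - 7 \right)},-13 \right)} = \left(-1\right) 101 = -101$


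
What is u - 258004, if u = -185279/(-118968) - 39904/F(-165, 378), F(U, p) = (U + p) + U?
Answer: -10264312219/39656 ≈ -2.5883e+5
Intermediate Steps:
F(U, p) = p + 2*U
u = -32905595/39656 (u = -185279/(-118968) - 39904/(378 + 2*(-165)) = -185279*(-1/118968) - 39904/(378 - 330) = 185279/118968 - 39904/48 = 185279/118968 - 39904*1/48 = 185279/118968 - 2494/3 = -32905595/39656 ≈ -829.78)
u - 258004 = -32905595/39656 - 258004 = -10264312219/39656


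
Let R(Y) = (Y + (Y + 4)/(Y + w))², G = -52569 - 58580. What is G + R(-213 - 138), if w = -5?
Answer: 1440823217/126736 ≈ 11369.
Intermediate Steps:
G = -111149
R(Y) = (Y + (4 + Y)/(-5 + Y))² (R(Y) = (Y + (Y + 4)/(Y - 5))² = (Y + (4 + Y)/(-5 + Y))²)
G + R(-213 - 138) = -111149 + (4 + (-213 - 138)² - 4*(-213 - 138))²/(-5 + (-213 - 138))² = -111149 + (4 + (-351)² - 4*(-351))²/(-5 - 351)² = -111149 + (4 + 123201 + 1404)²/(-356)² = -111149 + (1/126736)*124609² = -111149 + (1/126736)*15527402881 = -111149 + 15527402881/126736 = 1440823217/126736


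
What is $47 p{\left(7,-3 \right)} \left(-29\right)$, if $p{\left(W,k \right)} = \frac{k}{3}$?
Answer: $1363$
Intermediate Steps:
$p{\left(W,k \right)} = \frac{k}{3}$ ($p{\left(W,k \right)} = k \frac{1}{3} = \frac{k}{3}$)
$47 p{\left(7,-3 \right)} \left(-29\right) = 47 \cdot \frac{1}{3} \left(-3\right) \left(-29\right) = 47 \left(-1\right) \left(-29\right) = \left(-47\right) \left(-29\right) = 1363$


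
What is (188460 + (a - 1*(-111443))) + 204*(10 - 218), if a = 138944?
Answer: 396415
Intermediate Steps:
(188460 + (a - 1*(-111443))) + 204*(10 - 218) = (188460 + (138944 - 1*(-111443))) + 204*(10 - 218) = (188460 + (138944 + 111443)) + 204*(-208) = (188460 + 250387) - 42432 = 438847 - 42432 = 396415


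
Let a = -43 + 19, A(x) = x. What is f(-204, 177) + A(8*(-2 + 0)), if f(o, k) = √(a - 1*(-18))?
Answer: -16 + I*√6 ≈ -16.0 + 2.4495*I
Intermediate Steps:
a = -24
f(o, k) = I*√6 (f(o, k) = √(-24 - 1*(-18)) = √(-24 + 18) = √(-6) = I*√6)
f(-204, 177) + A(8*(-2 + 0)) = I*√6 + 8*(-2 + 0) = I*√6 + 8*(-2) = I*√6 - 16 = -16 + I*√6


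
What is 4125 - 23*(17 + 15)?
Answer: 3389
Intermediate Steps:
4125 - 23*(17 + 15) = 4125 - 23*32 = 4125 - 1*736 = 4125 - 736 = 3389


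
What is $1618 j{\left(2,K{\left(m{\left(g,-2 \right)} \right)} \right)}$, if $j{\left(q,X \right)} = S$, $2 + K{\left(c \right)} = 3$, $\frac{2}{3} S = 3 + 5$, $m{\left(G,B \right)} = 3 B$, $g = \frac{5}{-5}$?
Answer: $19416$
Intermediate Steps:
$g = -1$ ($g = 5 \left(- \frac{1}{5}\right) = -1$)
$S = 12$ ($S = \frac{3 \left(3 + 5\right)}{2} = \frac{3}{2} \cdot 8 = 12$)
$K{\left(c \right)} = 1$ ($K{\left(c \right)} = -2 + 3 = 1$)
$j{\left(q,X \right)} = 12$
$1618 j{\left(2,K{\left(m{\left(g,-2 \right)} \right)} \right)} = 1618 \cdot 12 = 19416$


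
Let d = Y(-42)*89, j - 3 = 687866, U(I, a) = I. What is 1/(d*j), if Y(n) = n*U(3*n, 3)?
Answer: 1/323978044572 ≈ 3.0866e-12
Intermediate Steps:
Y(n) = 3*n**2 (Y(n) = n*(3*n) = 3*n**2)
j = 687869 (j = 3 + 687866 = 687869)
d = 470988 (d = (3*(-42)**2)*89 = (3*1764)*89 = 5292*89 = 470988)
1/(d*j) = 1/(470988*687869) = (1/470988)*(1/687869) = 1/323978044572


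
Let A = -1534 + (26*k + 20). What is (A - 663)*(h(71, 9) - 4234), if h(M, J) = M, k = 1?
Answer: 8954613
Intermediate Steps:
A = -1488 (A = -1534 + (26*1 + 20) = -1534 + (26 + 20) = -1534 + 46 = -1488)
(A - 663)*(h(71, 9) - 4234) = (-1488 - 663)*(71 - 4234) = -2151*(-4163) = 8954613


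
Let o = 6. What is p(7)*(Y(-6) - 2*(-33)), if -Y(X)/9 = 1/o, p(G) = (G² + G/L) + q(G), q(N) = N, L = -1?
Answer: 6321/2 ≈ 3160.5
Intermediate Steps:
p(G) = G² (p(G) = (G² + G/(-1)) + G = (G² - G) + G = G²)
Y(X) = -3/2 (Y(X) = -9/6 = -9*⅙ = -3/2)
p(7)*(Y(-6) - 2*(-33)) = 7²*(-3/2 - 2*(-33)) = 49*(-3/2 + 66) = 49*(129/2) = 6321/2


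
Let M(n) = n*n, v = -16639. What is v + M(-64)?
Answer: -12543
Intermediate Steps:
M(n) = n²
v + M(-64) = -16639 + (-64)² = -16639 + 4096 = -12543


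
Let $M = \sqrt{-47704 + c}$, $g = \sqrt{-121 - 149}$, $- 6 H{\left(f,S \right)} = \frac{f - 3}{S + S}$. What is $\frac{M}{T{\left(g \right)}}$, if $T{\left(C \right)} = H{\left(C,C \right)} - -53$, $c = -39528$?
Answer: $- \frac{2880 \sqrt{1363}}{\sqrt{30} + 19050 i} \approx -0.0016048 + 5.5814 i$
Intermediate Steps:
$H{\left(f,S \right)} = - \frac{-3 + f}{12 S}$ ($H{\left(f,S \right)} = - \frac{\left(f - 3\right) \frac{1}{S + S}}{6} = - \frac{\left(-3 + f\right) \frac{1}{2 S}}{6} = - \frac{\frac{1}{2} \frac{1}{S} \left(-3 + f\right)}{6} = - \frac{-3 + f}{12 S}$)
$g = 3 i \sqrt{30}$ ($g = \sqrt{-270} = 3 i \sqrt{30} \approx 16.432 i$)
$T{\left(C \right)} = 53 + \frac{3 - C}{12 C}$ ($T{\left(C \right)} = \frac{3 - C}{12 C} - -53 = \frac{3 - C}{12 C} + 53 = 53 + \frac{3 - C}{12 C}$)
$M = 8 i \sqrt{1363}$ ($M = \sqrt{-47704 - 39528} = \sqrt{-87232} = 8 i \sqrt{1363} \approx 295.35 i$)
$\frac{M}{T{\left(g \right)}} = \frac{8 i \sqrt{1363}}{\frac{1}{12} \frac{1}{3 i \sqrt{30}} \left(3 + 635 \cdot 3 i \sqrt{30}\right)} = \frac{8 i \sqrt{1363}}{\frac{1}{12} \left(- \frac{i \sqrt{30}}{90}\right) \left(3 + 1905 i \sqrt{30}\right)} = \frac{8 i \sqrt{1363}}{\left(- \frac{1}{1080}\right) i \sqrt{30} \left(3 + 1905 i \sqrt{30}\right)} = 8 i \sqrt{1363} \frac{36 i \sqrt{30}}{3 + 1905 i \sqrt{30}} = - \frac{288 \sqrt{40890}}{3 + 1905 i \sqrt{30}}$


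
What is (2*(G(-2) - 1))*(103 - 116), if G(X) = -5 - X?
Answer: 104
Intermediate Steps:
(2*(G(-2) - 1))*(103 - 116) = (2*((-5 - 1*(-2)) - 1))*(103 - 116) = (2*((-5 + 2) - 1))*(-13) = (2*(-3 - 1))*(-13) = (2*(-4))*(-13) = -8*(-13) = 104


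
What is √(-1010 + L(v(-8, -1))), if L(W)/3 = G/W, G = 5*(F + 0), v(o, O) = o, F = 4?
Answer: I*√4070/2 ≈ 31.898*I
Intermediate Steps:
G = 20 (G = 5*(4 + 0) = 5*4 = 20)
L(W) = 60/W (L(W) = 3*(20/W) = 60/W)
√(-1010 + L(v(-8, -1))) = √(-1010 + 60/(-8)) = √(-1010 + 60*(-⅛)) = √(-1010 - 15/2) = √(-2035/2) = I*√4070/2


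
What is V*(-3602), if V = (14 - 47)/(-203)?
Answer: -118866/203 ≈ -585.55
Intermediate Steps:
V = 33/203 (V = -33*(-1/203) = 33/203 ≈ 0.16256)
V*(-3602) = (33/203)*(-3602) = -118866/203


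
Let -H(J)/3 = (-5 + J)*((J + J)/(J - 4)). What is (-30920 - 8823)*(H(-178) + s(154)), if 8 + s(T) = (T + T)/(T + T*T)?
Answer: -597506277236/14105 ≈ -4.2361e+7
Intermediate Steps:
s(T) = -8 + 2*T/(T + T²) (s(T) = -8 + (T + T)/(T + T*T) = -8 + (2*T)/(T + T²) = -8 + 2*T/(T + T²))
H(J) = -6*J*(-5 + J)/(-4 + J) (H(J) = -3*(-5 + J)*(J + J)/(J - 4) = -3*(-5 + J)*(2*J)/(-4 + J) = -3*(-5 + J)*2*J/(-4 + J) = -6*J*(-5 + J)/(-4 + J))
(-30920 - 8823)*(H(-178) + s(154)) = (-30920 - 8823)*(6*(-178)*(5 - 1*(-178))/(-4 - 178) + 2*(-3 - 4*154)/(1 + 154)) = -39743*(6*(-178)*(5 + 178)/(-182) + 2*(-3 - 616)/155) = -39743*(6*(-178)*(-1/182)*183 + 2*(1/155)*(-619)) = -39743*(97722/91 - 1238/155) = -39743*15034252/14105 = -597506277236/14105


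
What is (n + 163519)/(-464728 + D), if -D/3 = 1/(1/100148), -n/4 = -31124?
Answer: -288015/765172 ≈ -0.37641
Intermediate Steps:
n = 124496 (n = -4*(-31124) = 124496)
D = -300444 (D = -3/(1/100148) = -3/1/100148 = -3*100148 = -300444)
(n + 163519)/(-464728 + D) = (124496 + 163519)/(-464728 - 300444) = 288015/(-765172) = 288015*(-1/765172) = -288015/765172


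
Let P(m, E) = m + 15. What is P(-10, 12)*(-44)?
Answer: -220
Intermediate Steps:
P(m, E) = 15 + m
P(-10, 12)*(-44) = (15 - 10)*(-44) = 5*(-44) = -220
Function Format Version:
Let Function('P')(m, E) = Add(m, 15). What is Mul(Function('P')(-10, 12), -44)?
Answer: -220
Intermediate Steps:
Function('P')(m, E) = Add(15, m)
Mul(Function('P')(-10, 12), -44) = Mul(Add(15, -10), -44) = Mul(5, -44) = -220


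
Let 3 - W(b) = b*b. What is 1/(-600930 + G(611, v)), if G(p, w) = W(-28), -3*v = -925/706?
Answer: -1/601711 ≈ -1.6619e-6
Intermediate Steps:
W(b) = 3 - b² (W(b) = 3 - b*b = 3 - b²)
v = 925/2118 (v = -(-925)/(3*706) = -⅓*(-925/706) = 925/2118 ≈ 0.43673)
G(p, w) = -781 (G(p, w) = 3 - 1*(-28)² = 3 - 1*784 = 3 - 784 = -781)
1/(-600930 + G(611, v)) = 1/(-600930 - 781) = 1/(-601711) = -1/601711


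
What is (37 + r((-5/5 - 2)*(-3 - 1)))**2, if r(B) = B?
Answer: 2401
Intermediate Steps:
(37 + r((-5/5 - 2)*(-3 - 1)))**2 = (37 + (-5/5 - 2)*(-3 - 1))**2 = (37 + (-5*1/5 - 2)*(-4))**2 = (37 + (-1 - 2)*(-4))**2 = (37 - 3*(-4))**2 = (37 + 12)**2 = 49**2 = 2401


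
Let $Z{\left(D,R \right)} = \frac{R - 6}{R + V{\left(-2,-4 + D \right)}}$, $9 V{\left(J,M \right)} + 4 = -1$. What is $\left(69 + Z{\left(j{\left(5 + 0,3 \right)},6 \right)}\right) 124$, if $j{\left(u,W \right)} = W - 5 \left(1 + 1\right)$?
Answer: $8556$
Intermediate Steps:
$V{\left(J,M \right)} = - \frac{5}{9}$ ($V{\left(J,M \right)} = - \frac{4}{9} + \frac{1}{9} \left(-1\right) = - \frac{4}{9} - \frac{1}{9} = - \frac{5}{9}$)
$j{\left(u,W \right)} = -10 + W$ ($j{\left(u,W \right)} = W - 10 = -10 + W$)
$Z{\left(D,R \right)} = \frac{-6 + R}{- \frac{5}{9} + R}$ ($Z{\left(D,R \right)} = \frac{R - 6}{R - \frac{5}{9}} = \frac{-6 + R}{- \frac{5}{9} + R}$)
$\left(69 + Z{\left(j{\left(5 + 0,3 \right)},6 \right)}\right) 124 = \left(69 + \frac{9 \left(-6 + 6\right)}{-5 + 9 \cdot 6}\right) 124 = \left(69 + 9 \frac{1}{-5 + 54} \cdot 0\right) 124 = \left(69 + 9 \cdot \frac{1}{49} \cdot 0\right) 124 = \left(69 + 0\right) 124 = 69 \cdot 124 = 8556$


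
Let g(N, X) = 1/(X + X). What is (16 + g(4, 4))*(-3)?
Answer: -387/8 ≈ -48.375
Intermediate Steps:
g(N, X) = 1/(2*X)
(16 + g(4, 4))*(-3) = (16 + (½)/4)*(-3) = (16 + (½)*(¼))*(-3) = (16 + ⅛)*(-3) = (129/8)*(-3) = -387/8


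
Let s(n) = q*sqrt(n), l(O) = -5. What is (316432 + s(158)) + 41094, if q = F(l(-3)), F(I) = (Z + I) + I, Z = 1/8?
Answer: 357526 - 79*sqrt(158)/8 ≈ 3.5740e+5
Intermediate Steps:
Z = 1/8 ≈ 0.12500
F(I) = 1/8 + 2*I (F(I) = (1/8 + I) + I = 1/8 + 2*I)
q = -79/8 (q = 1/8 + 2*(-5) = 1/8 - 10 = -79/8 ≈ -9.8750)
s(n) = -79*sqrt(n)/8
(316432 + s(158)) + 41094 = (316432 - 79*sqrt(158)/8) + 41094 = 357526 - 79*sqrt(158)/8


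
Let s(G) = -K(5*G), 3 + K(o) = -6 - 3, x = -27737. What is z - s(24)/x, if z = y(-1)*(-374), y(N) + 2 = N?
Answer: 31120926/27737 ≈ 1122.0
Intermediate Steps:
y(N) = -2 + N
K(o) = -12 (K(o) = -3 + (-6 - 3) = -3 - 9 = -12)
z = 1122 (z = (-2 - 1)*(-374) = -3*(-374) = 1122)
s(G) = 12 (s(G) = -1*(-12) = 12)
z - s(24)/x = 1122 - 12/(-27737) = 1122 - 12*(-1)/27737 = 1122 - 1*(-12/27737) = 1122 + 12/27737 = 31120926/27737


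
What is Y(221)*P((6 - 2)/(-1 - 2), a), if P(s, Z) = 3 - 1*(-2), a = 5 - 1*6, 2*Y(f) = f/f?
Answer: 5/2 ≈ 2.5000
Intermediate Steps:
Y(f) = ½ (Y(f) = (f/f)/2 = (½)*1 = ½)
a = -1 (a = 5 - 6 = -1)
P(s, Z) = 5 (P(s, Z) = 3 + 2 = 5)
Y(221)*P((6 - 2)/(-1 - 2), a) = (½)*5 = 5/2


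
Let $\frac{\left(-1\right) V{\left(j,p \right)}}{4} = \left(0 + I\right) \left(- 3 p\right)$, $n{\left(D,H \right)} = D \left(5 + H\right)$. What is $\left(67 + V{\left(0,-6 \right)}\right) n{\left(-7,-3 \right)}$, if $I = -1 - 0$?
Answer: $-1946$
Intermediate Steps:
$I = -1$ ($I = -1 + 0 = -1$)
$V{\left(j,p \right)} = - 12 p$ ($V{\left(j,p \right)} = - 4 \left(0 - 1\right) \left(- 3 p\right) = - 4 \left(- \left(-3\right) p\right) = - 4 \cdot 3 p = - 12 p$)
$\left(67 + V{\left(0,-6 \right)}\right) n{\left(-7,-3 \right)} = \left(67 - -72\right) \left(- 7 \left(5 - 3\right)\right) = \left(67 + 72\right) \left(\left(-7\right) 2\right) = 139 \left(-14\right) = -1946$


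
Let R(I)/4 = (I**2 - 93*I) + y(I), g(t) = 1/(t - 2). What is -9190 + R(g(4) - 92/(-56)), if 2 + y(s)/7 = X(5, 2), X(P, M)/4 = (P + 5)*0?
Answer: -491214/49 ≈ -10025.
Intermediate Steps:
g(t) = 1/(-2 + t)
X(P, M) = 0 (X(P, M) = 4*((P + 5)*0) = 4*((5 + P)*0) = 4*0 = 0)
y(s) = -14 (y(s) = -14 + 7*0 = -14 + 0 = -14)
R(I) = -56 - 372*I + 4*I**2 (R(I) = 4*((I**2 - 93*I) - 14) = 4*(-14 + I**2 - 93*I) = -56 - 372*I + 4*I**2)
-9190 + R(g(4) - 92/(-56)) = -9190 + (-56 - 372*(1/(-2 + 4) - 92/(-56)) + 4*(1/(-2 + 4) - 92/(-56))**2) = -9190 + (-56 - 372*(1/2 - 92*(-1/56)) + 4*(1/2 - 92*(-1/56))**2) = -9190 + (-56 - 372*(1/2 + 23/14) + 4*(1/2 + 23/14)**2) = -9190 + (-56 - 372*15/7 + 4*(15/7)**2) = -9190 + (-56 - 5580/7 + 4*(225/49)) = -9190 + (-56 - 5580/7 + 900/49) = -9190 - 40904/49 = -491214/49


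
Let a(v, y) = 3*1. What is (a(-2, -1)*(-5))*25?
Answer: -375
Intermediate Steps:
a(v, y) = 3
(a(-2, -1)*(-5))*25 = (3*(-5))*25 = -15*25 = -375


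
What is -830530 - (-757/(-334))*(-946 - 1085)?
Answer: -275859553/334 ≈ -8.2593e+5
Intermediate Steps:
-830530 - (-757/(-334))*(-946 - 1085) = -830530 - (-757*(-1/334))*(-2031) = -830530 - 757*(-2031)/334 = -830530 - 1*(-1537467/334) = -830530 + 1537467/334 = -275859553/334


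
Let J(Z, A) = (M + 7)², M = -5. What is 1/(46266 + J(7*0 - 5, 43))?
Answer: 1/46270 ≈ 2.1612e-5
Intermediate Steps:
J(Z, A) = 4 (J(Z, A) = (-5 + 7)² = 2² = 4)
1/(46266 + J(7*0 - 5, 43)) = 1/(46266 + 4) = 1/46270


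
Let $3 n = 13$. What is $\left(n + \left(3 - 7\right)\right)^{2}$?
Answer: $\frac{1}{9} \approx 0.11111$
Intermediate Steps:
$n = \frac{13}{3}$ ($n = \frac{1}{3} \cdot 13 = \frac{13}{3} \approx 4.3333$)
$\left(n + \left(3 - 7\right)\right)^{2} = \left(\frac{13}{3} + \left(3 - 7\right)\right)^{2} = \left(\frac{13}{3} - 4\right)^{2} = \left(\frac{1}{3}\right)^{2} = \frac{1}{9}$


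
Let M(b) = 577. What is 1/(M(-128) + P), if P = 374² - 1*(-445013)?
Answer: 1/585466 ≈ 1.7080e-6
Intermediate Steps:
P = 584889 (P = 139876 + 445013 = 584889)
1/(M(-128) + P) = 1/(577 + 584889) = 1/585466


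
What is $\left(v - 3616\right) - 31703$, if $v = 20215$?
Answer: $-15104$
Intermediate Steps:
$\left(v - 3616\right) - 31703 = \left(20215 - 3616\right) - 31703 = 16599 - 31703 = -15104$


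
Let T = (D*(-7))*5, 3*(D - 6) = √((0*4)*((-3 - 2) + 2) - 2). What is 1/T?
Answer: -27/5705 + 3*I*√2/11410 ≈ -0.0047327 + 0.00037184*I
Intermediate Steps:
D = 6 + I*√2/3 (D = 6 + √((0*4)*((-3 - 2) + 2) - 2)/3 = 6 + √(0*(-5 + 2) - 2)/3 = 6 + √(0*(-3) - 2)/3 = 6 + √(0 - 2)/3 = 6 + √(-2)/3 = 6 + (I*√2)/3 = 6 + I*√2/3 ≈ 6.0 + 0.4714*I)
T = -210 - 35*I*√2/3 (T = ((6 + I*√2/3)*(-7))*5 = (-42 - 7*I*√2/3)*5 = -210 - 35*I*√2/3 ≈ -210.0 - 16.499*I)
1/T = 1/(-210 - 35*I*√2/3)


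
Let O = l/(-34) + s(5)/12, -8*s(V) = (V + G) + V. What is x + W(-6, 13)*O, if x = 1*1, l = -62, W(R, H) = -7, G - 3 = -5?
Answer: -2281/204 ≈ -11.181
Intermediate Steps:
G = -2 (G = 3 - 5 = -2)
s(V) = ¼ - V/4 (s(V) = -((V - 2) + V)/8 = -((-2 + V) + V)/8 = -(-2 + 2*V)/8 = ¼ - V/4)
O = 355/204 (O = -62/(-34) + (¼ - ¼*5)/12 = -62*(-1/34) + (¼ - 5/4)*(1/12) = 31/17 - 1*1/12 = 31/17 - 1/12 = 355/204 ≈ 1.7402)
x = 1
x + W(-6, 13)*O = 1 - 7*355/204 = 1 - 2485/204 = -2281/204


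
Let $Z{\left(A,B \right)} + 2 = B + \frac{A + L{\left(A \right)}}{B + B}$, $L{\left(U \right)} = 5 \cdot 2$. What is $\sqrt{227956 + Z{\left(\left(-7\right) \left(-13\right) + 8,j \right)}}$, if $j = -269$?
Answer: $\frac{\sqrt{65901998498}}{538} \approx 477.16$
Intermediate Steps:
$L{\left(U \right)} = 10$
$Z{\left(A,B \right)} = -2 + B + \frac{10 + A}{2 B}$ ($Z{\left(A,B \right)} = -2 + \left(B + \frac{A + 10}{B + B}\right) = -2 + \left(B + \frac{10 + A}{2 B}\right) = -2 + B + \frac{10 + A}{2 B}$)
$\sqrt{227956 + Z{\left(\left(-7\right) \left(-13\right) + 8,j \right)}} = \sqrt{227956 + \frac{5 + \frac{\left(-7\right) \left(-13\right) + 8}{2} - 269 \left(-2 - 269\right)}{-269}} = \sqrt{227956 - \frac{5 + \frac{91 + 8}{2} - -72899}{269}} = \sqrt{227956 - \frac{5 + \frac{1}{2} \cdot 99 + 72899}{269}} = \sqrt{227956 - \frac{5 + \frac{99}{2} + 72899}{269}} = \sqrt{227956 - \frac{145907}{538}} = \sqrt{\frac{122494421}{538}} = \frac{\sqrt{65901998498}}{538}$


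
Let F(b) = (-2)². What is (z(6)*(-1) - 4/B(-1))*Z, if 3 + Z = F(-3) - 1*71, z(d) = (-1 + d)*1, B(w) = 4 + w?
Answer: 1330/3 ≈ 443.33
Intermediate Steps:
F(b) = 4
z(d) = -1 + d
Z = -70 (Z = -3 + (4 - 1*71) = -3 + (4 - 71) = -3 - 67 = -70)
(z(6)*(-1) - 4/B(-1))*Z = ((-1 + 6)*(-1) - 4/(4 - 1))*(-70) = (5*(-1) - 4/3)*(-70) = (-5 - 4*⅓)*(-70) = (-5 - 4/3)*(-70) = -19/3*(-70) = 1330/3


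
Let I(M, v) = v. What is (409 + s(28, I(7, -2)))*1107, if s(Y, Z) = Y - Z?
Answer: 485973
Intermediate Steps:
(409 + s(28, I(7, -2)))*1107 = (409 + (28 - 1*(-2)))*1107 = (409 + (28 + 2))*1107 = (409 + 30)*1107 = 439*1107 = 485973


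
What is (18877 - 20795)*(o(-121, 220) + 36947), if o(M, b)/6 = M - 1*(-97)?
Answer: -70588154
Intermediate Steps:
o(M, b) = 582 + 6*M (o(M, b) = 6*(M - 1*(-97)) = 6*(M + 97) = 6*(97 + M) = 582 + 6*M)
(18877 - 20795)*(o(-121, 220) + 36947) = (18877 - 20795)*((582 + 6*(-121)) + 36947) = -1918*((582 - 726) + 36947) = -1918*(-144 + 36947) = -1918*36803 = -70588154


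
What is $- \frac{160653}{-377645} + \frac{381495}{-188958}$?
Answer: $- \frac{37904336567}{23786347970} \approx -1.5935$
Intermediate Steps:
$- \frac{160653}{-377645} + \frac{381495}{-188958} = \left(-160653\right) \left(- \frac{1}{377645}\right) + 381495 \left(- \frac{1}{188958}\right) = \frac{160653}{377645} - \frac{127165}{62986} = - \frac{37904336567}{23786347970}$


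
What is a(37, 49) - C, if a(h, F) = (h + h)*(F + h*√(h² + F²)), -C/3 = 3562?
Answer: 14312 + 2738*√3770 ≈ 1.8243e+5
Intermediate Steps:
C = -10686 (C = -3*3562 = -10686)
a(h, F) = 2*h*(F + h*√(F² + h²)) (a(h, F) = (2*h)*(F + h*√(F² + h²)) = 2*h*(F + h*√(F² + h²)))
a(37, 49) - C = 2*37*(49 + 37*√(49² + 37²)) - 1*(-10686) = 2*37*(49 + 37*√(2401 + 1369)) + 10686 = 2*37*(49 + 37*√3770) + 10686 = (3626 + 2738*√3770) + 10686 = 14312 + 2738*√3770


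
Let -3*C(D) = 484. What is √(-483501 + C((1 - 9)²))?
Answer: I*√4352961/3 ≈ 695.46*I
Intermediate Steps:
C(D) = -484/3 (C(D) = -⅓*484 = -484/3)
√(-483501 + C((1 - 9)²)) = √(-483501 - 484/3) = √(-1450987/3) = I*√4352961/3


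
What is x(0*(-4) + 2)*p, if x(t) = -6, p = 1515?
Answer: -9090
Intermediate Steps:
x(0*(-4) + 2)*p = -6*1515 = -9090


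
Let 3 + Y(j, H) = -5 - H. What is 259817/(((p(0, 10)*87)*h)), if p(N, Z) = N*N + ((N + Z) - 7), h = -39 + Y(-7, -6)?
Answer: -6337/261 ≈ -24.280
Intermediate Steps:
Y(j, H) = -8 - H (Y(j, H) = -3 + (-5 - H) = -8 - H)
h = -41 (h = -39 + (-8 - 1*(-6)) = -39 + (-8 + 6) = -39 - 2 = -41)
p(N, Z) = -7 + N + Z + N² (p(N, Z) = N² + (-7 + N + Z) = -7 + N + Z + N²)
259817/(((p(0, 10)*87)*h)) = 259817/((((-7 + 0 + 10 + 0²)*87)*(-41))) = 259817/((((-7 + 0 + 10 + 0)*87)*(-41))) = 259817/(((3*87)*(-41))) = 259817/((261*(-41))) = 259817/(-10701) = 259817*(-1/10701) = -6337/261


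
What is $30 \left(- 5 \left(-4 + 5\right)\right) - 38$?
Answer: $-188$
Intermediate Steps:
$30 \left(- 5 \left(-4 + 5\right)\right) - 38 = 30 \left(\left(-5\right) 1\right) - 38 = 30 \left(-5\right) - 38 = -150 - 38 = -188$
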